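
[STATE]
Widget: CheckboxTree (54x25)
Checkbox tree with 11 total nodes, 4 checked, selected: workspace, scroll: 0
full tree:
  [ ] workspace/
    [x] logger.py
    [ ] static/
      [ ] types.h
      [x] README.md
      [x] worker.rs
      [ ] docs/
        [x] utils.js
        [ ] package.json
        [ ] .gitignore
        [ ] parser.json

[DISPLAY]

>[-] workspace/                                       
   [x] logger.py                                      
   [-] static/                                        
     [ ] types.h                                      
     [x] README.md                                    
     [x] worker.rs                                    
     [-] docs/                                        
       [x] utils.js                                   
       [ ] package.json                               
       [ ] .gitignore                                 
       [ ] parser.json                                
                                                      
                                                      
                                                      
                                                      
                                                      
                                                      
                                                      
                                                      
                                                      
                                                      
                                                      
                                                      
                                                      
                                                      


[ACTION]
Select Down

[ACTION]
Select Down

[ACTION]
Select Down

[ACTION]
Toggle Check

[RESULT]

 [-] workspace/                                       
   [x] logger.py                                      
   [-] static/                                        
>    [x] types.h                                      
     [x] README.md                                    
     [x] worker.rs                                    
     [-] docs/                                        
       [x] utils.js                                   
       [ ] package.json                               
       [ ] .gitignore                                 
       [ ] parser.json                                
                                                      
                                                      
                                                      
                                                      
                                                      
                                                      
                                                      
                                                      
                                                      
                                                      
                                                      
                                                      
                                                      
                                                      


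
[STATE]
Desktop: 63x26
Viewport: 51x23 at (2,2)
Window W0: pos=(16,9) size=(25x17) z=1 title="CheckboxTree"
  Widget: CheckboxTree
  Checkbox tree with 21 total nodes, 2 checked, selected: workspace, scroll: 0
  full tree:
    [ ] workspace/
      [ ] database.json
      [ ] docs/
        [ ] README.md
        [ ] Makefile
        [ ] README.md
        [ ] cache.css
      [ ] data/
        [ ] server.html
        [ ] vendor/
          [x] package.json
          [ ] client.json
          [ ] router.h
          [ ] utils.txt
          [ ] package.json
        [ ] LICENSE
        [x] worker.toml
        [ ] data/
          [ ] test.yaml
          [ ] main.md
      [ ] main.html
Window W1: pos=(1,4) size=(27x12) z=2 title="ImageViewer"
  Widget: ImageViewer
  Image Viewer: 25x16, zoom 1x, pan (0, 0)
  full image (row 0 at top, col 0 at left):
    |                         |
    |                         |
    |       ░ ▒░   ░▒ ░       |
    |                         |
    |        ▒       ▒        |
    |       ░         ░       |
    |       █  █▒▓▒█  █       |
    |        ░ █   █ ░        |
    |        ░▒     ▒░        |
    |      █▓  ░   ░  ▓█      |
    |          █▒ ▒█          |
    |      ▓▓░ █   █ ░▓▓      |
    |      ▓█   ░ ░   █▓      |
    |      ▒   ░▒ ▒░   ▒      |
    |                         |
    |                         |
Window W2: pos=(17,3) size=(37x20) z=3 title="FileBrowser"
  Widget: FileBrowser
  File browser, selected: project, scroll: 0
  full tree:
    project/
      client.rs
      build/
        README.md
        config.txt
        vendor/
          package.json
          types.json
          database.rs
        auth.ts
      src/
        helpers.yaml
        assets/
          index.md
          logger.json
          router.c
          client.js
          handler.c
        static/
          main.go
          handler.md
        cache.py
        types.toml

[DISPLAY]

                                                   
               ┏━━━━━━━━━━━━━━━━━━━━━━━━━━━━━━━━━━━
━━━━━━━━━━━━━━━┃ FileBrowser                       
 ImageViewer   ┠───────────────────────────────────
───────────────┃> [-] project/                     
               ┃    client.rs                      
               ┃    [+] build/                     
       ░ ▒░   ░┃    [+] src/                       
               ┃                                   
        ▒      ┃                                   
       ░       ┃                                   
       █  █▒▓▒█┃                                   
        ░ █   █┃                                   
━━━━━━━━━━━━━━━┃                                   
              ┃┃                                   
              ┃┃                                   
              ┃┃                                   
              ┃┃                                   
              ┃┃                                   
              ┃┃                                   
              ┃┗━━━━━━━━━━━━━━━━━━━━━━━━━━━━━━━━━━━
              ┃       [ ] client.json ┃            
              ┃       [ ] router.h    ┃            


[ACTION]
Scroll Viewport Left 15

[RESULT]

                                                   
                 ┏━━━━━━━━━━━━━━━━━━━━━━━━━━━━━━━━━
 ┏━━━━━━━━━━━━━━━┃ FileBrowser                     
 ┃ ImageViewer   ┠─────────────────────────────────
 ┠───────────────┃> [-] project/                   
 ┃               ┃    client.rs                    
 ┃               ┃    [+] build/                   
 ┃       ░ ▒░   ░┃    [+] src/                     
 ┃               ┃                                 
 ┃        ▒      ┃                                 
 ┃       ░       ┃                                 
 ┃       █  █▒▓▒█┃                                 
 ┃        ░ █   █┃                                 
 ┗━━━━━━━━━━━━━━━┃                                 
                ┃┃                                 
                ┃┃                                 
                ┃┃                                 
                ┃┃                                 
                ┃┃                                 
                ┃┃                                 
                ┃┗━━━━━━━━━━━━━━━━━━━━━━━━━━━━━━━━━
                ┃       [ ] client.json ┃          
                ┃       [ ] router.h    ┃          


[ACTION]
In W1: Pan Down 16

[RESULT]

                                                   
                 ┏━━━━━━━━━━━━━━━━━━━━━━━━━━━━━━━━━
 ┏━━━━━━━━━━━━━━━┃ FileBrowser                     
 ┃ ImageViewer   ┠─────────────────────────────────
 ┠───────────────┃> [-] project/                   
 ┃               ┃    client.rs                    
 ┃               ┃    [+] build/                   
 ┃               ┃    [+] src/                     
 ┃               ┃                                 
 ┃               ┃                                 
 ┃               ┃                                 
 ┃               ┃                                 
 ┃               ┃                                 
 ┗━━━━━━━━━━━━━━━┃                                 
                ┃┃                                 
                ┃┃                                 
                ┃┃                                 
                ┃┃                                 
                ┃┃                                 
                ┃┃                                 
                ┃┗━━━━━━━━━━━━━━━━━━━━━━━━━━━━━━━━━
                ┃       [ ] client.json ┃          
                ┃       [ ] router.h    ┃          


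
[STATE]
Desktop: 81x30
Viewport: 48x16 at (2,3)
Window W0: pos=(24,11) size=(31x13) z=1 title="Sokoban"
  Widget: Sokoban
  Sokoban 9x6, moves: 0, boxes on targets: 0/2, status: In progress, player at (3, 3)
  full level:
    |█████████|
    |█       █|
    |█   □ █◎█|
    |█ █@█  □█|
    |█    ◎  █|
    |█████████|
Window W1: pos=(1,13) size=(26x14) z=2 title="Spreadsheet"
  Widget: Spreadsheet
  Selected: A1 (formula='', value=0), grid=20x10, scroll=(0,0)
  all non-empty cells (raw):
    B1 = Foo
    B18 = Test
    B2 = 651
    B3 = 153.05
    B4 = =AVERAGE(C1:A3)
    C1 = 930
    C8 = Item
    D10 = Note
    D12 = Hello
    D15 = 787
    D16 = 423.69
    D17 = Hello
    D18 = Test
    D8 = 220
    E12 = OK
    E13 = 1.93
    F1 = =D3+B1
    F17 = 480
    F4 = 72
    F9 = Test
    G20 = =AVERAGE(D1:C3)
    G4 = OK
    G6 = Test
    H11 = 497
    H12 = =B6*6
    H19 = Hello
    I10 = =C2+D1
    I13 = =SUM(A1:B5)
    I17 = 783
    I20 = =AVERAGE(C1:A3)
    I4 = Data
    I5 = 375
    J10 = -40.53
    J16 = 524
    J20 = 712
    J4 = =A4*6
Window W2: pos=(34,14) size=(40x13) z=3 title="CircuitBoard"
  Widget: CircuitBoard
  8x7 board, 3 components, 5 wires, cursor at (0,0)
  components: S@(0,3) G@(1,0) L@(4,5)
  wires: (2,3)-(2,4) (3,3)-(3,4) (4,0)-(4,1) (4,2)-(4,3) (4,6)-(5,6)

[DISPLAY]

                                                
                                                
                                                
                                                
                                                
                                                
                                                
                                                
                      ┏━━━━━━━━━━━━━━━━━━━━━━━━━
                      ┃ Sokoban                 
━━━━━━━━━━━━━━━━━━━━━━━━┓───────────────────────
 Spreadsheet            ┃███████┏━━━━━━━━━━━━━━━
────────────────────────┨      █┃ CircuitBoard  
A1:                     ┃  □ █◎█┠───────────────
       A       B       C┃█@█  □█┃   0 1 2 3 4 5 
------------------------┃   ◎  █┃0  [.]         


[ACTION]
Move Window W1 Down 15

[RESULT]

                                                
                                                
                                                
                                                
                                                
                                                
                                                
                                                
                      ┏━━━━━━━━━━━━━━━━━━━━━━━━━
                      ┃ Sokoban                 
                      ┠─────────────────────────
                      ┃█████████┏━━━━━━━━━━━━━━━
                      ┃█       █┃ CircuitBoard  
━━━━━━━━━━━━━━━━━━━━━━━━┓  □ █◎█┠───────────────
 Spreadsheet            ┃█@█  □█┃   0 1 2 3 4 5 
────────────────────────┨   ◎  █┃0  [.]         


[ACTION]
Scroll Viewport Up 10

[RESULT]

                                                
                                                
                                                
                                                
                                                
                                                
                                                
                                                
                                                
                                                
                                                
                      ┏━━━━━━━━━━━━━━━━━━━━━━━━━
                      ┃ Sokoban                 
                      ┠─────────────────────────
                      ┃█████████┏━━━━━━━━━━━━━━━
                      ┃█       █┃ CircuitBoard  


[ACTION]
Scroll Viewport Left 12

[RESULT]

                                                
                                                
                                                
                                                
                                                
                                                
                                                
                                                
                                                
                                                
                                                
                        ┏━━━━━━━━━━━━━━━━━━━━━━━
                        ┃ Sokoban               
                        ┠───────────────────────
                        ┃█████████┏━━━━━━━━━━━━━
                        ┃█       █┃ CircuitBoard


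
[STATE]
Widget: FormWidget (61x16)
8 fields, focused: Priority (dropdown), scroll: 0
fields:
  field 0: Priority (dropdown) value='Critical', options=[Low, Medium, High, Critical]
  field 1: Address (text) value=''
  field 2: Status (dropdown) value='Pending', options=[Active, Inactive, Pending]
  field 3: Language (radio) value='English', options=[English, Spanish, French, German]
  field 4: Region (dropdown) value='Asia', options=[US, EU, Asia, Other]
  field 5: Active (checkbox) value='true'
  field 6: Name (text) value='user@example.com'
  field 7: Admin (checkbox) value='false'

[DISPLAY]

> Priority:   [Critical                                    ▼]
  Address:    [                                             ]
  Status:     [Pending                                     ▼]
  Language:   (●) English  ( ) Spanish  ( ) French  ( ) Germa
  Region:     [Asia                                        ▼]
  Active:     [x]                                            
  Name:       [user@example.com                             ]
  Admin:      [ ]                                            
                                                             
                                                             
                                                             
                                                             
                                                             
                                                             
                                                             
                                                             


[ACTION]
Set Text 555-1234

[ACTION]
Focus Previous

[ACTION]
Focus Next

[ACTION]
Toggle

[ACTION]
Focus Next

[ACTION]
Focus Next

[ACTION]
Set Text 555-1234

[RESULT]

  Priority:   [Critical                                    ▼]
  Address:    [                                             ]
> Status:     [Pending                                     ▼]
  Language:   (●) English  ( ) Spanish  ( ) French  ( ) Germa
  Region:     [Asia                                        ▼]
  Active:     [x]                                            
  Name:       [user@example.com                             ]
  Admin:      [ ]                                            
                                                             
                                                             
                                                             
                                                             
                                                             
                                                             
                                                             
                                                             


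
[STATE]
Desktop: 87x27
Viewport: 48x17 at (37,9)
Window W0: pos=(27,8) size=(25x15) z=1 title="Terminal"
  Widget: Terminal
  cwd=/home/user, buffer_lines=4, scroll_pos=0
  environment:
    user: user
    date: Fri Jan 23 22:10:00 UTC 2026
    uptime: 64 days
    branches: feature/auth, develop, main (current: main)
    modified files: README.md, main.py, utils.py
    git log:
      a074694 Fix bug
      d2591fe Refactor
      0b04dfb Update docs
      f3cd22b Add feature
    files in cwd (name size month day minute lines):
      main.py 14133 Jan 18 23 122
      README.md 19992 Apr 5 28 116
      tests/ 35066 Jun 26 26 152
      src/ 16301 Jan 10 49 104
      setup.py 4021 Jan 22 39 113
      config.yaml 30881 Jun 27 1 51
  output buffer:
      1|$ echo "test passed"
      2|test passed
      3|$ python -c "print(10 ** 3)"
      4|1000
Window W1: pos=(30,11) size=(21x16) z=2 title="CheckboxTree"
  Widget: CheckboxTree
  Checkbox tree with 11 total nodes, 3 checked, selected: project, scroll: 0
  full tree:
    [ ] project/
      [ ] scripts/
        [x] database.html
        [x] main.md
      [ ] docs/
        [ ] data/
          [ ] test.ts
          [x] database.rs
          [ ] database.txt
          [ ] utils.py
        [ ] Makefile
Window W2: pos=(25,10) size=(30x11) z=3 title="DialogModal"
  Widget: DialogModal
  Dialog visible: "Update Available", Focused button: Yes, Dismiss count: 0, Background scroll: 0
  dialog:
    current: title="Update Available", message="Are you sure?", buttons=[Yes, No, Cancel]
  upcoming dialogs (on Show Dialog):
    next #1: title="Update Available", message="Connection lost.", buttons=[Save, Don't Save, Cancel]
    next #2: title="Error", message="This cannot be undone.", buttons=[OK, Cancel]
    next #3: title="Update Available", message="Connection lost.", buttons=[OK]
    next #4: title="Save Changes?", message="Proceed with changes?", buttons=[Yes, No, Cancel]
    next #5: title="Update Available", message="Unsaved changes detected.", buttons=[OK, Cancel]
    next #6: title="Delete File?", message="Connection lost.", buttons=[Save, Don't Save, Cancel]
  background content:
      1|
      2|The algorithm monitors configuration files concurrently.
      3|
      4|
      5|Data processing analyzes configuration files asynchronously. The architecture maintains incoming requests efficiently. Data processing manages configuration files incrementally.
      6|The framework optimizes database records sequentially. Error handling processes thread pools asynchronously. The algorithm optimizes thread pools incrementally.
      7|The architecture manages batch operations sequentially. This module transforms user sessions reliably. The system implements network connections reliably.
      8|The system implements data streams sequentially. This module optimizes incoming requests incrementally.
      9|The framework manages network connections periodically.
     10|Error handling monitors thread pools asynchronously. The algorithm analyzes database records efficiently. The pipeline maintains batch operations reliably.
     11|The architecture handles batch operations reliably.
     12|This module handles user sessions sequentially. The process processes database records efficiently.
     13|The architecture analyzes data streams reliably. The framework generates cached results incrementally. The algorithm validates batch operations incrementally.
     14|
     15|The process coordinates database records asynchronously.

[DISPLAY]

              ┃                                 
━━━━━━━━━━━━━━━━━┓                              
l                ┃                              
─────────────────┨                              
                 ┃                              
─────────────┐nfi┃                              
e Available  │   ┃                              
you sure?    │   ┃                              
No   Cancel  │con┃                              
─────────────┘ata┃                              
cture manages bat┃                              
━━━━━━━━━━━━━━━━━┛                              
 [x] database┃┃                                 
 [ ] database┃┛                                 
 [ ] utils.py┃                                  
 ] Makefile  ┃                                  
             ┃                                  


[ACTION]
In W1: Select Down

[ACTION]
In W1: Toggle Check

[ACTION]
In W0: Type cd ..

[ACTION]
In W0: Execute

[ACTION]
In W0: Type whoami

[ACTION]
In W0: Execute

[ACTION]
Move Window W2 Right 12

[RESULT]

              ┃                                 
┏━━━━━━━━━━━━━━━━━━━━━━━━━━━━┓                  
┃ DialogModal                ┃                  
┠────────────────────────────┨                  
┃                            ┃                  
┃Th┌─────────────────────┐nfi┃                  
┃  │   Update Available  │   ┃                  
┃  │    Are you sure?    │   ┃                  
┃Da│ [Yes]  No   Cancel  │con┃                  
┃Th└─────────────────────┘ata┃                  
┃The architecture manages bat┃                  
┗━━━━━━━━━━━━━━━━━━━━━━━━━━━━┛                  
 [x] database┃┃                                 
 [ ] database┃┛                                 
 [ ] utils.py┃                                  
 ] Makefile  ┃                                  
             ┃                                  


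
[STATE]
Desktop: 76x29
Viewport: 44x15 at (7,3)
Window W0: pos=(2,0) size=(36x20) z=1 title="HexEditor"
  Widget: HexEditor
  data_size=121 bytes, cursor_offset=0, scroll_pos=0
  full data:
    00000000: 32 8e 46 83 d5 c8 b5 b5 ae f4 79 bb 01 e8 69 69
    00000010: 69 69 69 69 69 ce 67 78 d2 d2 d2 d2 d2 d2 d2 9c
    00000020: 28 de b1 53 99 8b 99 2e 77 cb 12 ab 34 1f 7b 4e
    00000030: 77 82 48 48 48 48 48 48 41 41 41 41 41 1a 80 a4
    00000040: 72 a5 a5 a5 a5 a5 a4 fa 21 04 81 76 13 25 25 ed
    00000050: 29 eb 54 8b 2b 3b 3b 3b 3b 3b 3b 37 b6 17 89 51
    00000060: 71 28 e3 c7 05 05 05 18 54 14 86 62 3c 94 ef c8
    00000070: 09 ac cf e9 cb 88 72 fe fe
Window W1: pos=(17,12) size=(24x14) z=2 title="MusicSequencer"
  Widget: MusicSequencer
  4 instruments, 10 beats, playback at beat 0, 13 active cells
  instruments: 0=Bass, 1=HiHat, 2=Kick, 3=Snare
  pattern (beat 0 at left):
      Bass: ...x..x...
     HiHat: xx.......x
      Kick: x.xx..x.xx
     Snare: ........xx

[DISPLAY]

0000  32 8e 46 83 d5 c8 b5 b5 ┃             
0010  69 69 69 69 69 ce 67 78 ┃             
0020  28 de b1 53 99 8b 99 2e ┃             
0030  77 82 48 48 48 48 48 48 ┃             
0040  72 a5 a5 a5 a5 a5 a4 fa ┃             
0050  29 eb 54 8b 2b 3b 3b 3b ┃             
0060  71 28 e3 c7 05 05 05 18 ┃             
0070  09 ac cf e9 cb 88 72 fe ┃             
                              ┃             
          ┏━━━━━━━━━━━━━━━━━━━━━━┓          
          ┃ MusicSequencer       ┃          
          ┠──────────────────────┨          
          ┃      ▼123456789      ┃          
          ┃  Bass···█··█···      ┃          
          ┃ HiHat██·······█      ┃          


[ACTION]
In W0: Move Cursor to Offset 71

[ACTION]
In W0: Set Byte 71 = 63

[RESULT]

0000  32 8e 46 83 d5 c8 b5 b5 ┃             
0010  69 69 69 69 69 ce 67 78 ┃             
0020  28 de b1 53 99 8b 99 2e ┃             
0030  77 82 48 48 48 48 48 48 ┃             
0040  72 a5 a5 a5 a5 a5 a4 63 ┃             
0050  29 eb 54 8b 2b 3b 3b 3b ┃             
0060  71 28 e3 c7 05 05 05 18 ┃             
0070  09 ac cf e9 cb 88 72 fe ┃             
                              ┃             
          ┏━━━━━━━━━━━━━━━━━━━━━━┓          
          ┃ MusicSequencer       ┃          
          ┠──────────────────────┨          
          ┃      ▼123456789      ┃          
          ┃  Bass···█··█···      ┃          
          ┃ HiHat██·······█      ┃          


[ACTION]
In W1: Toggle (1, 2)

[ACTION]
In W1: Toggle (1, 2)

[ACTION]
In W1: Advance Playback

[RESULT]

0000  32 8e 46 83 d5 c8 b5 b5 ┃             
0010  69 69 69 69 69 ce 67 78 ┃             
0020  28 de b1 53 99 8b 99 2e ┃             
0030  77 82 48 48 48 48 48 48 ┃             
0040  72 a5 a5 a5 a5 a5 a4 63 ┃             
0050  29 eb 54 8b 2b 3b 3b 3b ┃             
0060  71 28 e3 c7 05 05 05 18 ┃             
0070  09 ac cf e9 cb 88 72 fe ┃             
                              ┃             
          ┏━━━━━━━━━━━━━━━━━━━━━━┓          
          ┃ MusicSequencer       ┃          
          ┠──────────────────────┨          
          ┃      0▼23456789      ┃          
          ┃  Bass···█··█···      ┃          
          ┃ HiHat██·······█      ┃          


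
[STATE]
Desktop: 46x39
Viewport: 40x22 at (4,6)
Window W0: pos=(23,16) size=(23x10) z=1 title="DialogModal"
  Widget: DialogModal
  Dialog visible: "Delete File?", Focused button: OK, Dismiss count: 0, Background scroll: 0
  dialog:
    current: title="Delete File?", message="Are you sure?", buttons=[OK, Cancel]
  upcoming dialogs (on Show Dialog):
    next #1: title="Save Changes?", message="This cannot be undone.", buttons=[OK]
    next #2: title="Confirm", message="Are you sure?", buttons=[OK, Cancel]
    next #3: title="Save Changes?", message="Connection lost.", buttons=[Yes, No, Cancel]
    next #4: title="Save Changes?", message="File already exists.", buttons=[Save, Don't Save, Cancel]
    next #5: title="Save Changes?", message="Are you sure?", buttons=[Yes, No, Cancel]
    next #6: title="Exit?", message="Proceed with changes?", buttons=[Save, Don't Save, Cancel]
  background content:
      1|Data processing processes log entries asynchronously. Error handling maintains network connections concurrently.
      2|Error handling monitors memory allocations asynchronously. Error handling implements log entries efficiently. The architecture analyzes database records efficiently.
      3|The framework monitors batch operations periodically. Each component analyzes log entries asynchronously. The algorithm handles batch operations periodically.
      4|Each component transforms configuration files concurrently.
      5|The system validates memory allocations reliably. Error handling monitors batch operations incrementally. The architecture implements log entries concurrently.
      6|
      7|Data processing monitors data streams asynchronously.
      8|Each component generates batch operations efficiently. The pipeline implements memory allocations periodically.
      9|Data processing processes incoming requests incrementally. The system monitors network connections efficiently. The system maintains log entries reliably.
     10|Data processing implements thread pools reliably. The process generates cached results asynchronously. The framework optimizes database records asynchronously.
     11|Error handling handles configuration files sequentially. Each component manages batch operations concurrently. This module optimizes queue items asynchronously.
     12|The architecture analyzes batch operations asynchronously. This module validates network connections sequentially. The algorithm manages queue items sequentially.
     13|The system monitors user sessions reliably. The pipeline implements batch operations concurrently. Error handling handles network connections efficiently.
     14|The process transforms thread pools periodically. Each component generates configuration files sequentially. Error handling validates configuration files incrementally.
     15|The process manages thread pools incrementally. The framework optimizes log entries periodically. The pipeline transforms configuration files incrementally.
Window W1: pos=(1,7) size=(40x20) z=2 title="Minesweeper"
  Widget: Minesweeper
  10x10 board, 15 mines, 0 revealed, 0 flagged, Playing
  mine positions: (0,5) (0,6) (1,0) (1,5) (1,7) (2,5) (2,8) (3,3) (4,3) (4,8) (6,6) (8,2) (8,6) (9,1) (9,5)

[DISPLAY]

                                        
━━━━━━━━━━━━━━━━━━━━━━━━━━━━━━━━━━━━┓   
inesweeper                          ┃   
────────────────────────────────────┨   
■■■■■■■■                            ┃   
■■■■■■■■                            ┃   
■■■■■■■■                            ┃   
■■■■■■■■                            ┃   
■■■■■■■■                            ┃   
■■■■■■■■                            ┃   
■■■■■■■■                            ┃━━━
■■■■■■■■                            ┃   
■■■■■■■■                            ┃───
■■■■■■■■                            ┃─┐c
                                    ┃ │t
                                    ┃ │o
                                    ┃ │s
                                    ┃─┘s
                                    ┃   
                                    ┃━━━
━━━━━━━━━━━━━━━━━━━━━━━━━━━━━━━━━━━━┛   
                                        


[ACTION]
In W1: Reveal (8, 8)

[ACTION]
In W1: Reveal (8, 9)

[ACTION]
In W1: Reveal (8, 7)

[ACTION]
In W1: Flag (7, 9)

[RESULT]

                                        
━━━━━━━━━━━━━━━━━━━━━━━━━━━━━━━━━━━━┓   
inesweeper                          ┃   
────────────────────────────────────┨   
■■■■■■■■                            ┃   
■■■■■■■■                            ┃   
■■■■■■■■                            ┃   
■■■■■■■■                            ┃   
■■■■■■■■                            ┃   
■■■■■211                            ┃   
■■■■■1                              ┃━━━
■■■■■2                              ┃   
■■■■■1                              ┃───
■■■■■1                              ┃─┐c
                                    ┃ │t
                                    ┃ │o
                                    ┃ │s
                                    ┃─┘s
                                    ┃   
                                    ┃━━━
━━━━━━━━━━━━━━━━━━━━━━━━━━━━━━━━━━━━┛   
                                        


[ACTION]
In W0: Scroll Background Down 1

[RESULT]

                                        
━━━━━━━━━━━━━━━━━━━━━━━━━━━━━━━━━━━━┓   
inesweeper                          ┃   
────────────────────────────────────┨   
■■■■■■■■                            ┃   
■■■■■■■■                            ┃   
■■■■■■■■                            ┃   
■■■■■■■■                            ┃   
■■■■■■■■                            ┃   
■■■■■211                            ┃   
■■■■■1                              ┃━━━
■■■■■2                              ┃   
■■■■■1                              ┃───
■■■■■1                              ┃─┐t
                                    ┃ │o
                                    ┃ │s
                                    ┃ │s
                                    ┃─┘ 
                                    ┃oni
                                    ┃━━━
━━━━━━━━━━━━━━━━━━━━━━━━━━━━━━━━━━━━┛   
                                        


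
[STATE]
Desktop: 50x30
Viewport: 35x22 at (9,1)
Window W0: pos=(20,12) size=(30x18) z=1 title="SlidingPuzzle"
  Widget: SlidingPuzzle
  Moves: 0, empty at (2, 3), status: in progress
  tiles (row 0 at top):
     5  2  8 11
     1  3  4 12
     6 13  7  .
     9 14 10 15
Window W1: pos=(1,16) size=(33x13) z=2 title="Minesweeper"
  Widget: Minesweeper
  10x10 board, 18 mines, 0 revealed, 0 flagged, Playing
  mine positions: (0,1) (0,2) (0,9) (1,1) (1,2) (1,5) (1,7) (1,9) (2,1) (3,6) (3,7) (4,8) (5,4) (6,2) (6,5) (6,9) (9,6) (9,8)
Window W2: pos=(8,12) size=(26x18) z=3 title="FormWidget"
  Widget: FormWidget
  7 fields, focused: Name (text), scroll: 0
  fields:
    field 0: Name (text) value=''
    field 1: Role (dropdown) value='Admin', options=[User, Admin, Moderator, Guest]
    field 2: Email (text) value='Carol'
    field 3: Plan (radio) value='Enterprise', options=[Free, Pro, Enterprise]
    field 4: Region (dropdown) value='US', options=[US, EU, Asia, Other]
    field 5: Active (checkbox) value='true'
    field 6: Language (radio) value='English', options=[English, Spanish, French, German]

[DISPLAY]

                                   
                                   
                                   
                                   
                                   
                                   
                                   
                                   
                                   
                                   
                                   
━━━━━━━━━━━━━━━━━━━━━━━━┓━━━━━━━━━━
 FormWidget             ┃e         
────────────────────────┨──────────
> Name:       [        ]┃──┬────┐  
  Role:       [Admin  ▼]┃8 │ 11 │  
  Email:      [Carol   ]┃──┼────┤  
  Plan:       ( ) Free  ┃4 │ 12 │  
  Region:     [US     ▼]┃──┼────┤  
  Active:     [x]       ┃7 │    │  
  Language:   (●) Englis┃──┼────┤  
                        ┃0 │ 15 │  


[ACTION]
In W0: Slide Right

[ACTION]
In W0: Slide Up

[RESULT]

                                   
                                   
                                   
                                   
                                   
                                   
                                   
                                   
                                   
                                   
                                   
━━━━━━━━━━━━━━━━━━━━━━━━┓━━━━━━━━━━
 FormWidget             ┃e         
────────────────────────┨──────────
> Name:       [        ]┃──┬────┐  
  Role:       [Admin  ▼]┃8 │ 11 │  
  Email:      [Carol   ]┃──┼────┤  
  Plan:       ( ) Free  ┃4 │ 12 │  
  Region:     [US     ▼]┃──┼────┤  
  Active:     [x]       ┃0 │  7 │  
  Language:   (●) Englis┃──┼────┤  
                        ┃  │ 15 │  


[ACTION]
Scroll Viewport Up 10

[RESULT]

                                   
                                   
                                   
                                   
                                   
                                   
                                   
                                   
                                   
                                   
                                   
                                   
━━━━━━━━━━━━━━━━━━━━━━━━┓━━━━━━━━━━
 FormWidget             ┃e         
────────────────────────┨──────────
> Name:       [        ]┃──┬────┐  
  Role:       [Admin  ▼]┃8 │ 11 │  
  Email:      [Carol   ]┃──┼────┤  
  Plan:       ( ) Free  ┃4 │ 12 │  
  Region:     [US     ▼]┃──┼────┤  
  Active:     [x]       ┃0 │  7 │  
  Language:   (●) Englis┃──┼────┤  


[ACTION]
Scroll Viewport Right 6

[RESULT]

                                   
                                   
                                   
                                   
                                   
                                   
                                   
                                   
                                   
                                   
                                   
                                   
━━━━━━━━━━━━━━━━━━┓━━━━━━━━━━━━━━━┓
idget             ┃e              ┃
──────────────────┨───────────────┨
:       [        ]┃──┬────┐       ┃
:       [Admin  ▼]┃8 │ 11 │       ┃
l:      [Carol   ]┃──┼────┤       ┃
:       ( ) Free  ┃4 │ 12 │       ┃
on:     [US     ▼]┃──┼────┤       ┃
ve:     [x]       ┃0 │  7 │       ┃
uage:   (●) Englis┃──┼────┤       ┃
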